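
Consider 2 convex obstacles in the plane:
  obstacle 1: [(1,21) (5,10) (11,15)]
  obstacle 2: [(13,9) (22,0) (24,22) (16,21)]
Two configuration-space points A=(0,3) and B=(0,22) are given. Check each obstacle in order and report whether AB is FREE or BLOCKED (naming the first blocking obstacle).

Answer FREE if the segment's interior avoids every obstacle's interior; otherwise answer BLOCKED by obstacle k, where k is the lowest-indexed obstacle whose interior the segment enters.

Obstacle 1 [(1,21) (5,10) (11,15)]:
  edge (1,21)–(5,10): clear
  edge (5,10)–(11,15): clear
  edge (11,15)–(1,21): clear
  midpoint (0,25/2) outside
  → clear
Obstacle 2 [(13,9) (22,0) (24,22) (16,21)]:
  edge (13,9)–(22,0): clear
  edge (22,0)–(24,22): clear
  edge (24,22)–(16,21): clear
  edge (16,21)–(13,9): clear
  midpoint (0,25/2) outside
  → clear

FREE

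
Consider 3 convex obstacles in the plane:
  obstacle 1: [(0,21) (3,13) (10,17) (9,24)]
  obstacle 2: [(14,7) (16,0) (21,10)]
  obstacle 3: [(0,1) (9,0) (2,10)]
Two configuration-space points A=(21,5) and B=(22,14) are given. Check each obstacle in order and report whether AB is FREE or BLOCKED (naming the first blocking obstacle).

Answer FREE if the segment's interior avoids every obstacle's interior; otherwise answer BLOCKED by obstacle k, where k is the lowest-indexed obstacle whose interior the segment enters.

Obstacle 1 [(0,21) (3,13) (10,17) (9,24)]:
  edge (0,21)–(3,13): clear
  edge (3,13)–(10,17): clear
  edge (10,17)–(9,24): clear
  edge (9,24)–(0,21): clear
  midpoint (43/2,19/2) outside
  → clear
Obstacle 2 [(14,7) (16,0) (21,10)]:
  edge (14,7)–(16,0): clear
  edge (16,0)–(21,10): clear
  edge (21,10)–(14,7): clear
  midpoint (43/2,19/2) outside
  → clear
Obstacle 3 [(0,1) (9,0) (2,10)]:
  edge (0,1)–(9,0): clear
  edge (9,0)–(2,10): clear
  edge (2,10)–(0,1): clear
  midpoint (43/2,19/2) outside
  → clear

FREE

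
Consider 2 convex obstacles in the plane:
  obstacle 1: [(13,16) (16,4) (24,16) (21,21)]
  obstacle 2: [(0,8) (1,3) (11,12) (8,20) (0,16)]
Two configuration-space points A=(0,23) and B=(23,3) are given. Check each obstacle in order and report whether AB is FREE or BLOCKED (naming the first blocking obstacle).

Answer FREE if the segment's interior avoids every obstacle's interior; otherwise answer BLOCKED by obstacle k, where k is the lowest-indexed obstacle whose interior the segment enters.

BLOCKED by obstacle 1

Obstacle 1 [(13,16) (16,4) (24,16) (21,21)]:
  edge (13,16)–(16,4): crosses AB
  edge (16,4)–(24,16): crosses AB
  edge (24,16)–(21,21): clear
  edge (21,21)–(13,16): clear
  → BLOCKED
Obstacle 2 [(0,8) (1,3) (11,12) (8,20) (0,16)]:
  edge (0,8)–(1,3): clear
  edge (1,3)–(11,12): clear
  edge (11,12)–(8,20): crosses AB
  edge (8,20)–(0,16): crosses AB
  edge (0,16)–(0,8): clear
  → BLOCKED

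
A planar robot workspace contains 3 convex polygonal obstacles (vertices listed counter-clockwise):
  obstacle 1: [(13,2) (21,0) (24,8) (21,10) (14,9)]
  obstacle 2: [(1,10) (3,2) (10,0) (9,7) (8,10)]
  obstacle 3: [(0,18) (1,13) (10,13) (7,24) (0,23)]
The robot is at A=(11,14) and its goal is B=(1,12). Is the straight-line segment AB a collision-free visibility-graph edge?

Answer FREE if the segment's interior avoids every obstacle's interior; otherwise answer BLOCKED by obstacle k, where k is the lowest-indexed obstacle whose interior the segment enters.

Obstacle 1 [(13,2) (21,0) (24,8) (21,10) (14,9)]:
  edge (13,2)–(21,0): clear
  edge (21,0)–(24,8): clear
  edge (24,8)–(21,10): clear
  edge (21,10)–(14,9): clear
  edge (14,9)–(13,2): clear
  midpoint (6,13) outside
  → clear
Obstacle 2 [(1,10) (3,2) (10,0) (9,7) (8,10)]:
  edge (1,10)–(3,2): clear
  edge (3,2)–(10,0): clear
  edge (10,0)–(9,7): clear
  edge (9,7)–(8,10): clear
  edge (8,10)–(1,10): clear
  midpoint (6,13) outside
  → clear
Obstacle 3 [(0,18) (1,13) (10,13) (7,24) (0,23)]:
  edge (0,18)–(1,13): clear
  edge (1,13)–(10,13): crosses AB
  edge (10,13)–(7,24): crosses AB
  edge (7,24)–(0,23): clear
  edge (0,23)–(0,18): clear
  → BLOCKED

BLOCKED by obstacle 3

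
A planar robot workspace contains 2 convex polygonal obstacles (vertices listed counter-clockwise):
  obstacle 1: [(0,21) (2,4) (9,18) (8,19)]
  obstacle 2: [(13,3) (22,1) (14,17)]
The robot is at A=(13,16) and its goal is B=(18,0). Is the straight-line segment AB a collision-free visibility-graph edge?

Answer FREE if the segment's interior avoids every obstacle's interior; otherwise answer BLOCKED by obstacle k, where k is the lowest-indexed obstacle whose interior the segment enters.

BLOCKED by obstacle 2

Obstacle 1 [(0,21) (2,4) (9,18) (8,19)]:
  edge (0,21)–(2,4): clear
  edge (2,4)–(9,18): clear
  edge (9,18)–(8,19): clear
  edge (8,19)–(0,21): clear
  midpoint (31/2,8) outside
  → clear
Obstacle 2 [(13,3) (22,1) (14,17)]:
  edge (13,3)–(22,1): crosses AB
  edge (22,1)–(14,17): clear
  edge (14,17)–(13,3): crosses AB
  → BLOCKED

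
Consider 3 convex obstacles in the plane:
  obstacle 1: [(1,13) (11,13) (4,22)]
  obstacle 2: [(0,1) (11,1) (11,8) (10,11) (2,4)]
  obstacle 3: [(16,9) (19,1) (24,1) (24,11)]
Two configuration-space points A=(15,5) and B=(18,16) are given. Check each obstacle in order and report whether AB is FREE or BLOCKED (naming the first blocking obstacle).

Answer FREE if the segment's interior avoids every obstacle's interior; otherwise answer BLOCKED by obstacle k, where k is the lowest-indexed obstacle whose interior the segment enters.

BLOCKED by obstacle 3

Obstacle 1 [(1,13) (11,13) (4,22)]:
  edge (1,13)–(11,13): clear
  edge (11,13)–(4,22): clear
  edge (4,22)–(1,13): clear
  midpoint (33/2,21/2) outside
  → clear
Obstacle 2 [(0,1) (11,1) (11,8) (10,11) (2,4)]:
  edge (0,1)–(11,1): clear
  edge (11,1)–(11,8): clear
  edge (11,8)–(10,11): clear
  edge (10,11)–(2,4): clear
  edge (2,4)–(0,1): clear
  midpoint (33/2,21/2) outside
  → clear
Obstacle 3 [(16,9) (19,1) (24,1) (24,11)]:
  edge (16,9)–(19,1): crosses AB
  edge (19,1)–(24,1): clear
  edge (24,1)–(24,11): clear
  edge (24,11)–(16,9): crosses AB
  → BLOCKED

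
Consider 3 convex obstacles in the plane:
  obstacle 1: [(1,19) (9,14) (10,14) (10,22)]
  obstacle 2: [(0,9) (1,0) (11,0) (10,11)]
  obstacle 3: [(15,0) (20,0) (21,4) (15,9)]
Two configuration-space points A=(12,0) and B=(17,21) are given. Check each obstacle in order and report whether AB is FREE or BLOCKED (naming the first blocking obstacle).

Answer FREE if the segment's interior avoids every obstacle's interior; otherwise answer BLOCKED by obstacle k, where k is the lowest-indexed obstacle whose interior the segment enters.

Obstacle 1 [(1,19) (9,14) (10,14) (10,22)]:
  edge (1,19)–(9,14): clear
  edge (9,14)–(10,14): clear
  edge (10,14)–(10,22): clear
  edge (10,22)–(1,19): clear
  midpoint (29/2,21/2) outside
  → clear
Obstacle 2 [(0,9) (1,0) (11,0) (10,11)]:
  edge (0,9)–(1,0): clear
  edge (1,0)–(11,0): clear
  edge (11,0)–(10,11): clear
  edge (10,11)–(0,9): clear
  midpoint (29/2,21/2) outside
  → clear
Obstacle 3 [(15,0) (20,0) (21,4) (15,9)]:
  edge (15,0)–(20,0): clear
  edge (20,0)–(21,4): clear
  edge (21,4)–(15,9): clear
  edge (15,9)–(15,0): clear
  midpoint (29/2,21/2) outside
  → clear

FREE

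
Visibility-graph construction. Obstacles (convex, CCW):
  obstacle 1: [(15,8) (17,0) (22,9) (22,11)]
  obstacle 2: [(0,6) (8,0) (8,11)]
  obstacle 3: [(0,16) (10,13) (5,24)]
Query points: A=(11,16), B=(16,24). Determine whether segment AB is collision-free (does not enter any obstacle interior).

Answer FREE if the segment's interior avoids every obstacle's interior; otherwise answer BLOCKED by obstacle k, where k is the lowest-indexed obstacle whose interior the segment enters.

Obstacle 1 [(15,8) (17,0) (22,9) (22,11)]:
  edge (15,8)–(17,0): clear
  edge (17,0)–(22,9): clear
  edge (22,9)–(22,11): clear
  edge (22,11)–(15,8): clear
  midpoint (27/2,20) outside
  → clear
Obstacle 2 [(0,6) (8,0) (8,11)]:
  edge (0,6)–(8,0): clear
  edge (8,0)–(8,11): clear
  edge (8,11)–(0,6): clear
  midpoint (27/2,20) outside
  → clear
Obstacle 3 [(0,16) (10,13) (5,24)]:
  edge (0,16)–(10,13): clear
  edge (10,13)–(5,24): clear
  edge (5,24)–(0,16): clear
  midpoint (27/2,20) outside
  → clear

FREE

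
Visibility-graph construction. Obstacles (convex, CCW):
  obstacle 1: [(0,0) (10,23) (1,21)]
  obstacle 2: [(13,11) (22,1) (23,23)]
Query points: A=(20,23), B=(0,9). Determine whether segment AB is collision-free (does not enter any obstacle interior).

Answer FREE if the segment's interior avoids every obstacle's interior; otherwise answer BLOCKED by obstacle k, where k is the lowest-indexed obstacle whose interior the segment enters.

Obstacle 1 [(0,0) (10,23) (1,21)]:
  edge (0,0)–(10,23): crosses AB
  edge (10,23)–(1,21): clear
  edge (1,21)–(0,0): crosses AB
  → BLOCKED
Obstacle 2 [(13,11) (22,1) (23,23)]:
  edge (13,11)–(22,1): clear
  edge (22,1)–(23,23): clear
  edge (23,23)–(13,11): clear
  midpoint (10,16) outside
  → clear

BLOCKED by obstacle 1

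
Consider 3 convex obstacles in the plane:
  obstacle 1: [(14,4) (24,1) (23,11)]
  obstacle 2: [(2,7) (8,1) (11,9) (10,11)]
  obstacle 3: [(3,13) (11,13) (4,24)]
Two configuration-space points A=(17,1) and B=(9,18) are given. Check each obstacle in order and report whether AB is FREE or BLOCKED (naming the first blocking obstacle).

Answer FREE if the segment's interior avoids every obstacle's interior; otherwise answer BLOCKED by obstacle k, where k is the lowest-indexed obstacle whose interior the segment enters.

Obstacle 1 [(14,4) (24,1) (23,11)]:
  edge (14,4)–(24,1): crosses AB
  edge (24,1)–(23,11): clear
  edge (23,11)–(14,4): crosses AB
  → BLOCKED
Obstacle 2 [(2,7) (8,1) (11,9) (10,11)]:
  edge (2,7)–(8,1): clear
  edge (8,1)–(11,9): clear
  edge (11,9)–(10,11): clear
  edge (10,11)–(2,7): clear
  midpoint (13,19/2) outside
  → clear
Obstacle 3 [(3,13) (11,13) (4,24)]:
  edge (3,13)–(11,13): clear
  edge (11,13)–(4,24): clear
  edge (4,24)–(3,13): clear
  midpoint (13,19/2) outside
  → clear

BLOCKED by obstacle 1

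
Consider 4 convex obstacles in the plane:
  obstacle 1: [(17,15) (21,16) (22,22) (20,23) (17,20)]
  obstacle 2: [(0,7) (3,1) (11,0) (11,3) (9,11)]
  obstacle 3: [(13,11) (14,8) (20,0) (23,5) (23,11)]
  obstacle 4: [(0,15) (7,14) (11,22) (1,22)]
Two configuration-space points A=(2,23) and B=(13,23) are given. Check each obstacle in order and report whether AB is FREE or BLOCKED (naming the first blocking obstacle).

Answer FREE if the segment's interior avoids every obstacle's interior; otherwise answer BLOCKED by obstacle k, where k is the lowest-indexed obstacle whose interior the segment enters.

Obstacle 1 [(17,15) (21,16) (22,22) (20,23) (17,20)]:
  edge (17,15)–(21,16): clear
  edge (21,16)–(22,22): clear
  edge (22,22)–(20,23): clear
  edge (20,23)–(17,20): clear
  edge (17,20)–(17,15): clear
  midpoint (15/2,23) outside
  → clear
Obstacle 2 [(0,7) (3,1) (11,0) (11,3) (9,11)]:
  edge (0,7)–(3,1): clear
  edge (3,1)–(11,0): clear
  edge (11,0)–(11,3): clear
  edge (11,3)–(9,11): clear
  edge (9,11)–(0,7): clear
  midpoint (15/2,23) outside
  → clear
Obstacle 3 [(13,11) (14,8) (20,0) (23,5) (23,11)]:
  edge (13,11)–(14,8): clear
  edge (14,8)–(20,0): clear
  edge (20,0)–(23,5): clear
  edge (23,5)–(23,11): clear
  edge (23,11)–(13,11): clear
  midpoint (15/2,23) outside
  → clear
Obstacle 4 [(0,15) (7,14) (11,22) (1,22)]:
  edge (0,15)–(7,14): clear
  edge (7,14)–(11,22): clear
  edge (11,22)–(1,22): clear
  edge (1,22)–(0,15): clear
  midpoint (15/2,23) outside
  → clear

FREE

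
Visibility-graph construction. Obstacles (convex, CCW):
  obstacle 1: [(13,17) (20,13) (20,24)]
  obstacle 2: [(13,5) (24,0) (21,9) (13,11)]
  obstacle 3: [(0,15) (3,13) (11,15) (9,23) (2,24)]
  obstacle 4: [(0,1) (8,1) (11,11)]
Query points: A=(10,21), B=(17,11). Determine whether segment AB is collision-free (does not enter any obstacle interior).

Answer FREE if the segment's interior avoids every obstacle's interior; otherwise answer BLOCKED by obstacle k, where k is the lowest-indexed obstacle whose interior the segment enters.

Obstacle 1 [(13,17) (20,13) (20,24)]:
  edge (13,17)–(20,13): clear
  edge (20,13)–(20,24): clear
  edge (20,24)–(13,17): clear
  midpoint (27/2,16) outside
  → clear
Obstacle 2 [(13,5) (24,0) (21,9) (13,11)]:
  edge (13,5)–(24,0): clear
  edge (24,0)–(21,9): clear
  edge (21,9)–(13,11): clear
  edge (13,11)–(13,5): clear
  midpoint (27/2,16) outside
  → clear
Obstacle 3 [(0,15) (3,13) (11,15) (9,23) (2,24)]:
  edge (0,15)–(3,13): clear
  edge (3,13)–(11,15): clear
  edge (11,15)–(9,23): clear
  edge (9,23)–(2,24): clear
  edge (2,24)–(0,15): clear
  midpoint (27/2,16) outside
  → clear
Obstacle 4 [(0,1) (8,1) (11,11)]:
  edge (0,1)–(8,1): clear
  edge (8,1)–(11,11): clear
  edge (11,11)–(0,1): clear
  midpoint (27/2,16) outside
  → clear

FREE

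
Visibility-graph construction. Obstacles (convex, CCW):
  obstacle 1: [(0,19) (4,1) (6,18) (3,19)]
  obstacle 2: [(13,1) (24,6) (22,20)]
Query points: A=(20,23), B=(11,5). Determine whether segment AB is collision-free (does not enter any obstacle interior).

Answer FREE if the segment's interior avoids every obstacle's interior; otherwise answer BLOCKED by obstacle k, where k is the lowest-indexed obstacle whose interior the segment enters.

Obstacle 1 [(0,19) (4,1) (6,18) (3,19)]:
  edge (0,19)–(4,1): clear
  edge (4,1)–(6,18): clear
  edge (6,18)–(3,19): clear
  edge (3,19)–(0,19): clear
  midpoint (31/2,14) outside
  → clear
Obstacle 2 [(13,1) (24,6) (22,20)]:
  edge (13,1)–(24,6): clear
  edge (24,6)–(22,20): clear
  edge (22,20)–(13,1): clear
  midpoint (31/2,14) outside
  → clear

FREE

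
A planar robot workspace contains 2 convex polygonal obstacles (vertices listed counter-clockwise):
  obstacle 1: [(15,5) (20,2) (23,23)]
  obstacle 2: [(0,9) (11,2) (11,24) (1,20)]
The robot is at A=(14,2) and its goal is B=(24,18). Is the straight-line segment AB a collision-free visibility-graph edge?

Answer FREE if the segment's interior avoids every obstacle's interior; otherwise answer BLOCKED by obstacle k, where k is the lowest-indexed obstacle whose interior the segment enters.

BLOCKED by obstacle 1

Obstacle 1 [(15,5) (20,2) (23,23)]:
  edge (15,5)–(20,2): crosses AB
  edge (20,2)–(23,23): crosses AB
  edge (23,23)–(15,5): clear
  → BLOCKED
Obstacle 2 [(0,9) (11,2) (11,24) (1,20)]:
  edge (0,9)–(11,2): clear
  edge (11,2)–(11,24): clear
  edge (11,24)–(1,20): clear
  edge (1,20)–(0,9): clear
  midpoint (19,10) outside
  → clear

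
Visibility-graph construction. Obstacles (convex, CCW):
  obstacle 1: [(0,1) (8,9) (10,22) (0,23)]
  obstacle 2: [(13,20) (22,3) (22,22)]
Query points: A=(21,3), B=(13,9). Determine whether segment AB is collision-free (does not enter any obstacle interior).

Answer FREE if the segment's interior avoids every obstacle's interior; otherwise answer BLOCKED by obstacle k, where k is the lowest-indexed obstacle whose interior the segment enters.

Obstacle 1 [(0,1) (8,9) (10,22) (0,23)]:
  edge (0,1)–(8,9): clear
  edge (8,9)–(10,22): clear
  edge (10,22)–(0,23): clear
  edge (0,23)–(0,1): clear
  midpoint (17,6) outside
  → clear
Obstacle 2 [(13,20) (22,3) (22,22)]:
  edge (13,20)–(22,3): clear
  edge (22,3)–(22,22): clear
  edge (22,22)–(13,20): clear
  midpoint (17,6) outside
  → clear

FREE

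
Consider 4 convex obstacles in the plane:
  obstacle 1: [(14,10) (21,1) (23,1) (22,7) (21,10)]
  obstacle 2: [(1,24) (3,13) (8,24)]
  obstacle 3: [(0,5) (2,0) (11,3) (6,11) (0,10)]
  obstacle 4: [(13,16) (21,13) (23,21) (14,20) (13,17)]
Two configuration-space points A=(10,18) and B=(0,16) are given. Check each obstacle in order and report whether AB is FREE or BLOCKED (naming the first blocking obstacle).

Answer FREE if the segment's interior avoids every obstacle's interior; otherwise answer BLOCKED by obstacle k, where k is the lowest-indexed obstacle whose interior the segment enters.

BLOCKED by obstacle 2

Obstacle 1 [(14,10) (21,1) (23,1) (22,7) (21,10)]:
  edge (14,10)–(21,1): clear
  edge (21,1)–(23,1): clear
  edge (23,1)–(22,7): clear
  edge (22,7)–(21,10): clear
  edge (21,10)–(14,10): clear
  midpoint (5,17) outside
  → clear
Obstacle 2 [(1,24) (3,13) (8,24)]:
  edge (1,24)–(3,13): crosses AB
  edge (3,13)–(8,24): crosses AB
  edge (8,24)–(1,24): clear
  → BLOCKED
Obstacle 3 [(0,5) (2,0) (11,3) (6,11) (0,10)]:
  edge (0,5)–(2,0): clear
  edge (2,0)–(11,3): clear
  edge (11,3)–(6,11): clear
  edge (6,11)–(0,10): clear
  edge (0,10)–(0,5): clear
  midpoint (5,17) outside
  → clear
Obstacle 4 [(13,16) (21,13) (23,21) (14,20) (13,17)]:
  edge (13,16)–(21,13): clear
  edge (21,13)–(23,21): clear
  edge (23,21)–(14,20): clear
  edge (14,20)–(13,17): clear
  edge (13,17)–(13,16): clear
  midpoint (5,17) outside
  → clear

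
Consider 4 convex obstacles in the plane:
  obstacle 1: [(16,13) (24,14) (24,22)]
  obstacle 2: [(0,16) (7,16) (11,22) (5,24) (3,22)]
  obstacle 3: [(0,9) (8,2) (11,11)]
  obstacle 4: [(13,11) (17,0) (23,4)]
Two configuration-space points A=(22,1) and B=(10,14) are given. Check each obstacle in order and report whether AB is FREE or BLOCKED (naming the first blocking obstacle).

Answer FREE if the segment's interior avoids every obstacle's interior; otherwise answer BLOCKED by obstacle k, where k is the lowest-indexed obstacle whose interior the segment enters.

Obstacle 1 [(16,13) (24,14) (24,22)]:
  edge (16,13)–(24,14): clear
  edge (24,14)–(24,22): clear
  edge (24,22)–(16,13): clear
  midpoint (16,15/2) outside
  → clear
Obstacle 2 [(0,16) (7,16) (11,22) (5,24) (3,22)]:
  edge (0,16)–(7,16): clear
  edge (7,16)–(11,22): clear
  edge (11,22)–(5,24): clear
  edge (5,24)–(3,22): clear
  edge (3,22)–(0,16): clear
  midpoint (16,15/2) outside
  → clear
Obstacle 3 [(0,9) (8,2) (11,11)]:
  edge (0,9)–(8,2): clear
  edge (8,2)–(11,11): clear
  edge (11,11)–(0,9): clear
  midpoint (16,15/2) outside
  → clear
Obstacle 4 [(13,11) (17,0) (23,4)]:
  edge (13,11)–(17,0): crosses AB
  edge (17,0)–(23,4): crosses AB
  edge (23,4)–(13,11): clear
  → BLOCKED

BLOCKED by obstacle 4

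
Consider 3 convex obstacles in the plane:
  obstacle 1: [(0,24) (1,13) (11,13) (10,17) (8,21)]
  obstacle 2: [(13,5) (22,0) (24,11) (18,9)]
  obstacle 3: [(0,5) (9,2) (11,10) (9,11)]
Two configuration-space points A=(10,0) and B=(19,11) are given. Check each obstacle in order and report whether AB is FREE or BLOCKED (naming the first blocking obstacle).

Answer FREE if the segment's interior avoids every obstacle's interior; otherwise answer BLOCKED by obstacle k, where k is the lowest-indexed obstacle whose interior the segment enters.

Obstacle 1 [(0,24) (1,13) (11,13) (10,17) (8,21)]:
  edge (0,24)–(1,13): clear
  edge (1,13)–(11,13): clear
  edge (11,13)–(10,17): clear
  edge (10,17)–(8,21): clear
  edge (8,21)–(0,24): clear
  midpoint (29/2,11/2) outside
  → clear
Obstacle 2 [(13,5) (22,0) (24,11) (18,9)]:
  edge (13,5)–(22,0): crosses AB
  edge (22,0)–(24,11): clear
  edge (24,11)–(18,9): clear
  edge (18,9)–(13,5): crosses AB
  → BLOCKED
Obstacle 3 [(0,5) (9,2) (11,10) (9,11)]:
  edge (0,5)–(9,2): clear
  edge (9,2)–(11,10): clear
  edge (11,10)–(9,11): clear
  edge (9,11)–(0,5): clear
  midpoint (29/2,11/2) outside
  → clear

BLOCKED by obstacle 2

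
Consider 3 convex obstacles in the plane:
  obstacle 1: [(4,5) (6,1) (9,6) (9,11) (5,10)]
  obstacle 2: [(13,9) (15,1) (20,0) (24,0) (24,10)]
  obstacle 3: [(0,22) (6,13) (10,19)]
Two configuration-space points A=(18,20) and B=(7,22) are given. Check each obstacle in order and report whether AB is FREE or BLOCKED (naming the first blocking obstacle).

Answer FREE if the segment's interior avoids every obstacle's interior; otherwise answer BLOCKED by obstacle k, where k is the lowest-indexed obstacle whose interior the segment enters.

FREE

Obstacle 1 [(4,5) (6,1) (9,6) (9,11) (5,10)]:
  edge (4,5)–(6,1): clear
  edge (6,1)–(9,6): clear
  edge (9,6)–(9,11): clear
  edge (9,11)–(5,10): clear
  edge (5,10)–(4,5): clear
  midpoint (25/2,21) outside
  → clear
Obstacle 2 [(13,9) (15,1) (20,0) (24,0) (24,10)]:
  edge (13,9)–(15,1): clear
  edge (15,1)–(20,0): clear
  edge (20,0)–(24,0): clear
  edge (24,0)–(24,10): clear
  edge (24,10)–(13,9): clear
  midpoint (25/2,21) outside
  → clear
Obstacle 3 [(0,22) (6,13) (10,19)]:
  edge (0,22)–(6,13): clear
  edge (6,13)–(10,19): clear
  edge (10,19)–(0,22): clear
  midpoint (25/2,21) outside
  → clear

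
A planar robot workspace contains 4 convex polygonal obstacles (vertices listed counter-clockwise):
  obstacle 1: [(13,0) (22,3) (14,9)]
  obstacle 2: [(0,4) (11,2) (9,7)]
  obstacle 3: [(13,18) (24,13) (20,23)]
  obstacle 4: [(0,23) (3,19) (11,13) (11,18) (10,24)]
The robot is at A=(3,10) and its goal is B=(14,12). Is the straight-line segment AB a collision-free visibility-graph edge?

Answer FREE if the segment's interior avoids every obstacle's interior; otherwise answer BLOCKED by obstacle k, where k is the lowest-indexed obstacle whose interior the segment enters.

Obstacle 1 [(13,0) (22,3) (14,9)]:
  edge (13,0)–(22,3): clear
  edge (22,3)–(14,9): clear
  edge (14,9)–(13,0): clear
  midpoint (17/2,11) outside
  → clear
Obstacle 2 [(0,4) (11,2) (9,7)]:
  edge (0,4)–(11,2): clear
  edge (11,2)–(9,7): clear
  edge (9,7)–(0,4): clear
  midpoint (17/2,11) outside
  → clear
Obstacle 3 [(13,18) (24,13) (20,23)]:
  edge (13,18)–(24,13): clear
  edge (24,13)–(20,23): clear
  edge (20,23)–(13,18): clear
  midpoint (17/2,11) outside
  → clear
Obstacle 4 [(0,23) (3,19) (11,13) (11,18) (10,24)]:
  edge (0,23)–(3,19): clear
  edge (3,19)–(11,13): clear
  edge (11,13)–(11,18): clear
  edge (11,18)–(10,24): clear
  edge (10,24)–(0,23): clear
  midpoint (17/2,11) outside
  → clear

FREE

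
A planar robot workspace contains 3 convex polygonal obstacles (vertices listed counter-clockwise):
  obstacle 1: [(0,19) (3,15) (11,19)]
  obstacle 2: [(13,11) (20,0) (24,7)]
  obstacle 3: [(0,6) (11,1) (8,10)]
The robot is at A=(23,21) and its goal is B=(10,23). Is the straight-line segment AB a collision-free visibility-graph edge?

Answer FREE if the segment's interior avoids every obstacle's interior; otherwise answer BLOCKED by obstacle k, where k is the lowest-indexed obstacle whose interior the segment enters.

FREE

Obstacle 1 [(0,19) (3,15) (11,19)]:
  edge (0,19)–(3,15): clear
  edge (3,15)–(11,19): clear
  edge (11,19)–(0,19): clear
  midpoint (33/2,22) outside
  → clear
Obstacle 2 [(13,11) (20,0) (24,7)]:
  edge (13,11)–(20,0): clear
  edge (20,0)–(24,7): clear
  edge (24,7)–(13,11): clear
  midpoint (33/2,22) outside
  → clear
Obstacle 3 [(0,6) (11,1) (8,10)]:
  edge (0,6)–(11,1): clear
  edge (11,1)–(8,10): clear
  edge (8,10)–(0,6): clear
  midpoint (33/2,22) outside
  → clear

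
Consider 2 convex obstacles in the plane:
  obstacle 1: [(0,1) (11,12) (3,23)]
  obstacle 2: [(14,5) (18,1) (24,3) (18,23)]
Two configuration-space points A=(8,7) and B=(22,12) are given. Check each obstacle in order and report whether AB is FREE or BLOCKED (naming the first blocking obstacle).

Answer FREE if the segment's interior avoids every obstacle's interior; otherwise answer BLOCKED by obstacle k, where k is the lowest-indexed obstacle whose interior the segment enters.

Obstacle 1 [(0,1) (11,12) (3,23)]:
  edge (0,1)–(11,12): clear
  edge (11,12)–(3,23): clear
  edge (3,23)–(0,1): clear
  midpoint (15,19/2) outside
  → clear
Obstacle 2 [(14,5) (18,1) (24,3) (18,23)]:
  edge (14,5)–(18,1): clear
  edge (18,1)–(24,3): clear
  edge (24,3)–(18,23): crosses AB
  edge (18,23)–(14,5): crosses AB
  → BLOCKED

BLOCKED by obstacle 2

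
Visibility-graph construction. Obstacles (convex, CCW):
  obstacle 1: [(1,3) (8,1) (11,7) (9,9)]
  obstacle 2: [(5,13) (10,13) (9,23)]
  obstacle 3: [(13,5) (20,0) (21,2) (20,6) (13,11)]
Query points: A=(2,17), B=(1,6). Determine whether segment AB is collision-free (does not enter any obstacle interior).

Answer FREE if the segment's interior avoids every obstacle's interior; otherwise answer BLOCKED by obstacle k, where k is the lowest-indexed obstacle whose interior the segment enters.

Obstacle 1 [(1,3) (8,1) (11,7) (9,9)]:
  edge (1,3)–(8,1): clear
  edge (8,1)–(11,7): clear
  edge (11,7)–(9,9): clear
  edge (9,9)–(1,3): clear
  midpoint (3/2,23/2) outside
  → clear
Obstacle 2 [(5,13) (10,13) (9,23)]:
  edge (5,13)–(10,13): clear
  edge (10,13)–(9,23): clear
  edge (9,23)–(5,13): clear
  midpoint (3/2,23/2) outside
  → clear
Obstacle 3 [(13,5) (20,0) (21,2) (20,6) (13,11)]:
  edge (13,5)–(20,0): clear
  edge (20,0)–(21,2): clear
  edge (21,2)–(20,6): clear
  edge (20,6)–(13,11): clear
  edge (13,11)–(13,5): clear
  midpoint (3/2,23/2) outside
  → clear

FREE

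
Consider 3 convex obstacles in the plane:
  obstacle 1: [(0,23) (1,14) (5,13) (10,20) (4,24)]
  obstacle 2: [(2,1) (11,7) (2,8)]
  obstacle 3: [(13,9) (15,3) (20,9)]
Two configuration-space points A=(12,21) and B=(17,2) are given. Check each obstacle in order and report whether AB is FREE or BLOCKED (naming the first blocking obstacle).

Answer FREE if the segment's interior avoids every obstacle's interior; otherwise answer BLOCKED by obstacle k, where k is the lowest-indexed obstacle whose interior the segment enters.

Obstacle 1 [(0,23) (1,14) (5,13) (10,20) (4,24)]:
  edge (0,23)–(1,14): clear
  edge (1,14)–(5,13): clear
  edge (5,13)–(10,20): clear
  edge (10,20)–(4,24): clear
  edge (4,24)–(0,23): clear
  midpoint (29/2,23/2) outside
  → clear
Obstacle 2 [(2,1) (11,7) (2,8)]:
  edge (2,1)–(11,7): clear
  edge (11,7)–(2,8): clear
  edge (2,8)–(2,1): clear
  midpoint (29/2,23/2) outside
  → clear
Obstacle 3 [(13,9) (15,3) (20,9)]:
  edge (13,9)–(15,3): clear
  edge (15,3)–(20,9): crosses AB
  edge (20,9)–(13,9): crosses AB
  → BLOCKED

BLOCKED by obstacle 3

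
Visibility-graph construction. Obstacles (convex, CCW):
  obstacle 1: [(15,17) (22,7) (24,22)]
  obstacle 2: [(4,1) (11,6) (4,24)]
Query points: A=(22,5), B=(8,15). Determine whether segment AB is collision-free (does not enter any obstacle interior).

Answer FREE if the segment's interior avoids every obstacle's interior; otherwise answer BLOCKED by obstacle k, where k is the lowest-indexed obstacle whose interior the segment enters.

Obstacle 1 [(15,17) (22,7) (24,22)]:
  edge (15,17)–(22,7): clear
  edge (22,7)–(24,22): clear
  edge (24,22)–(15,17): clear
  midpoint (15,10) outside
  → clear
Obstacle 2 [(4,1) (11,6) (4,24)]:
  edge (4,1)–(11,6): clear
  edge (11,6)–(4,24): clear
  edge (4,24)–(4,1): clear
  midpoint (15,10) outside
  → clear

FREE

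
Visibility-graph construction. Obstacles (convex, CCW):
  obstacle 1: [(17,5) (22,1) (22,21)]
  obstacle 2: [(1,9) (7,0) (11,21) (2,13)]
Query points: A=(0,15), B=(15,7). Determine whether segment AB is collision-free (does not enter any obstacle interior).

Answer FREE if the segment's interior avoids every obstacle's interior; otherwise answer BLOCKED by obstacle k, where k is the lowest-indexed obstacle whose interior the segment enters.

BLOCKED by obstacle 2

Obstacle 1 [(17,5) (22,1) (22,21)]:
  edge (17,5)–(22,1): clear
  edge (22,1)–(22,21): clear
  edge (22,21)–(17,5): clear
  midpoint (15/2,11) outside
  → clear
Obstacle 2 [(1,9) (7,0) (11,21) (2,13)]:
  edge (1,9)–(7,0): clear
  edge (7,0)–(11,21): crosses AB
  edge (11,21)–(2,13): crosses AB
  edge (2,13)–(1,9): clear
  → BLOCKED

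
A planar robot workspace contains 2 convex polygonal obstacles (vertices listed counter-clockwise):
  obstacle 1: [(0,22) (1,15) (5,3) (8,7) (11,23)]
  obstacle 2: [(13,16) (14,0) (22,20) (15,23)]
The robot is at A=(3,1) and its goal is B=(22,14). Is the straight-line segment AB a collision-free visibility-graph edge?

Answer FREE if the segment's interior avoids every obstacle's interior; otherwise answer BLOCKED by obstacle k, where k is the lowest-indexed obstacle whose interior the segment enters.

Obstacle 1 [(0,22) (1,15) (5,3) (8,7) (11,23)]:
  edge (0,22)–(1,15): clear
  edge (1,15)–(5,3): clear
  edge (5,3)–(8,7): clear
  edge (8,7)–(11,23): clear
  edge (11,23)–(0,22): clear
  midpoint (25/2,15/2) outside
  → clear
Obstacle 2 [(13,16) (14,0) (22,20) (15,23)]:
  edge (13,16)–(14,0): crosses AB
  edge (14,0)–(22,20): crosses AB
  edge (22,20)–(15,23): clear
  edge (15,23)–(13,16): clear
  → BLOCKED

BLOCKED by obstacle 2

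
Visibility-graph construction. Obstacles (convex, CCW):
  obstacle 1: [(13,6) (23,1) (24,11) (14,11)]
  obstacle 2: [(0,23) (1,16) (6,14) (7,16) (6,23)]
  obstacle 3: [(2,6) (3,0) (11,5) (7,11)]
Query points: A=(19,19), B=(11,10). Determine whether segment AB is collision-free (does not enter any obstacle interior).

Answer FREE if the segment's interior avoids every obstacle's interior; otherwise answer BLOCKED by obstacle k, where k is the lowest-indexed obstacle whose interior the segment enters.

Obstacle 1 [(13,6) (23,1) (24,11) (14,11)]:
  edge (13,6)–(23,1): clear
  edge (23,1)–(24,11): clear
  edge (24,11)–(14,11): clear
  edge (14,11)–(13,6): clear
  midpoint (15,29/2) outside
  → clear
Obstacle 2 [(0,23) (1,16) (6,14) (7,16) (6,23)]:
  edge (0,23)–(1,16): clear
  edge (1,16)–(6,14): clear
  edge (6,14)–(7,16): clear
  edge (7,16)–(6,23): clear
  edge (6,23)–(0,23): clear
  midpoint (15,29/2) outside
  → clear
Obstacle 3 [(2,6) (3,0) (11,5) (7,11)]:
  edge (2,6)–(3,0): clear
  edge (3,0)–(11,5): clear
  edge (11,5)–(7,11): clear
  edge (7,11)–(2,6): clear
  midpoint (15,29/2) outside
  → clear

FREE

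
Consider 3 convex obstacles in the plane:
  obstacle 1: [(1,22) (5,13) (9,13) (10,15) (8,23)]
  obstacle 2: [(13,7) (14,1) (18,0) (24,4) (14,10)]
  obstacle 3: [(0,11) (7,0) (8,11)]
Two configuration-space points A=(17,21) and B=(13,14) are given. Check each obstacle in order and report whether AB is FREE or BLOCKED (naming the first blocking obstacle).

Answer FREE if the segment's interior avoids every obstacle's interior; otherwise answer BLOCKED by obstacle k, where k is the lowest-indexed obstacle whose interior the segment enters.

Obstacle 1 [(1,22) (5,13) (9,13) (10,15) (8,23)]:
  edge (1,22)–(5,13): clear
  edge (5,13)–(9,13): clear
  edge (9,13)–(10,15): clear
  edge (10,15)–(8,23): clear
  edge (8,23)–(1,22): clear
  midpoint (15,35/2) outside
  → clear
Obstacle 2 [(13,7) (14,1) (18,0) (24,4) (14,10)]:
  edge (13,7)–(14,1): clear
  edge (14,1)–(18,0): clear
  edge (18,0)–(24,4): clear
  edge (24,4)–(14,10): clear
  edge (14,10)–(13,7): clear
  midpoint (15,35/2) outside
  → clear
Obstacle 3 [(0,11) (7,0) (8,11)]:
  edge (0,11)–(7,0): clear
  edge (7,0)–(8,11): clear
  edge (8,11)–(0,11): clear
  midpoint (15,35/2) outside
  → clear

FREE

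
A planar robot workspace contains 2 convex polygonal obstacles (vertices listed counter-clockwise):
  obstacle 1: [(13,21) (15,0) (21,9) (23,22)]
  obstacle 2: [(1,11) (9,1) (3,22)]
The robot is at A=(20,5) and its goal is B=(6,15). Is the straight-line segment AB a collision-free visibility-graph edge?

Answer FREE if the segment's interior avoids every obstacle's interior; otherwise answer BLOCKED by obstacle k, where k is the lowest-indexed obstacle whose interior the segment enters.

Obstacle 1 [(13,21) (15,0) (21,9) (23,22)]:
  edge (13,21)–(15,0): crosses AB
  edge (15,0)–(21,9): crosses AB
  edge (21,9)–(23,22): clear
  edge (23,22)–(13,21): clear
  → BLOCKED
Obstacle 2 [(1,11) (9,1) (3,22)]:
  edge (1,11)–(9,1): clear
  edge (9,1)–(3,22): clear
  edge (3,22)–(1,11): clear
  midpoint (13,10) outside
  → clear

BLOCKED by obstacle 1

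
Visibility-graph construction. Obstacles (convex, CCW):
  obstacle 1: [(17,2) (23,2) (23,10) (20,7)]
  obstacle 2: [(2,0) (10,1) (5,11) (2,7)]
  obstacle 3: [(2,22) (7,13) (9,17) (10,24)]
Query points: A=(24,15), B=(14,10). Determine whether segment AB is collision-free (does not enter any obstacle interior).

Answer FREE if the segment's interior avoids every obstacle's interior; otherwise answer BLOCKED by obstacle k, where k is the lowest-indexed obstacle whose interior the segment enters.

FREE

Obstacle 1 [(17,2) (23,2) (23,10) (20,7)]:
  edge (17,2)–(23,2): clear
  edge (23,2)–(23,10): clear
  edge (23,10)–(20,7): clear
  edge (20,7)–(17,2): clear
  midpoint (19,25/2) outside
  → clear
Obstacle 2 [(2,0) (10,1) (5,11) (2,7)]:
  edge (2,0)–(10,1): clear
  edge (10,1)–(5,11): clear
  edge (5,11)–(2,7): clear
  edge (2,7)–(2,0): clear
  midpoint (19,25/2) outside
  → clear
Obstacle 3 [(2,22) (7,13) (9,17) (10,24)]:
  edge (2,22)–(7,13): clear
  edge (7,13)–(9,17): clear
  edge (9,17)–(10,24): clear
  edge (10,24)–(2,22): clear
  midpoint (19,25/2) outside
  → clear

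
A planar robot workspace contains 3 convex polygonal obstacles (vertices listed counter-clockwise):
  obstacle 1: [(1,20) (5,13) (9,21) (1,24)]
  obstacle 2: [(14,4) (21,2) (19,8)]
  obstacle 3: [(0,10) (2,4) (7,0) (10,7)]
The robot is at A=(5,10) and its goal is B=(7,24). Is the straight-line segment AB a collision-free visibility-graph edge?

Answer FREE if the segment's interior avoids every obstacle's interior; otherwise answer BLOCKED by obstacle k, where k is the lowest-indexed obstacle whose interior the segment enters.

Obstacle 1 [(1,20) (5,13) (9,21) (1,24)]:
  edge (1,20)–(5,13): clear
  edge (5,13)–(9,21): crosses AB
  edge (9,21)–(1,24): crosses AB
  edge (1,24)–(1,20): clear
  → BLOCKED
Obstacle 2 [(14,4) (21,2) (19,8)]:
  edge (14,4)–(21,2): clear
  edge (21,2)–(19,8): clear
  edge (19,8)–(14,4): clear
  midpoint (6,17) outside
  → clear
Obstacle 3 [(0,10) (2,4) (7,0) (10,7)]:
  edge (0,10)–(2,4): clear
  edge (2,4)–(7,0): clear
  edge (7,0)–(10,7): clear
  edge (10,7)–(0,10): clear
  midpoint (6,17) outside
  → clear

BLOCKED by obstacle 1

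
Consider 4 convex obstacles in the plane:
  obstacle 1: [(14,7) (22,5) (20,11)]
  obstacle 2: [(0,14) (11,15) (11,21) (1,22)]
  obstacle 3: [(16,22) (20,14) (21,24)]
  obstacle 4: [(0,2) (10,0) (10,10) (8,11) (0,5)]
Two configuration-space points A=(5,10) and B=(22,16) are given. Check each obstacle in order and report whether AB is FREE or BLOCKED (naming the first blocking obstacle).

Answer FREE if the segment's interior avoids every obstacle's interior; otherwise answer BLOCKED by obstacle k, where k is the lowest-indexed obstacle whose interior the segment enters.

Obstacle 1 [(14,7) (22,5) (20,11)]:
  edge (14,7)–(22,5): clear
  edge (22,5)–(20,11): clear
  edge (20,11)–(14,7): clear
  midpoint (27/2,13) outside
  → clear
Obstacle 2 [(0,14) (11,15) (11,21) (1,22)]:
  edge (0,14)–(11,15): clear
  edge (11,15)–(11,21): clear
  edge (11,21)–(1,22): clear
  edge (1,22)–(0,14): clear
  midpoint (27/2,13) outside
  → clear
Obstacle 3 [(16,22) (20,14) (21,24)]:
  edge (16,22)–(20,14): crosses AB
  edge (20,14)–(21,24): crosses AB
  edge (21,24)–(16,22): clear
  → BLOCKED
Obstacle 4 [(0,2) (10,0) (10,10) (8,11) (0,5)]:
  edge (0,2)–(10,0): clear
  edge (10,0)–(10,10): clear
  edge (10,10)–(8,11): clear
  edge (8,11)–(0,5): clear
  edge (0,5)–(0,2): clear
  midpoint (27/2,13) outside
  → clear

BLOCKED by obstacle 3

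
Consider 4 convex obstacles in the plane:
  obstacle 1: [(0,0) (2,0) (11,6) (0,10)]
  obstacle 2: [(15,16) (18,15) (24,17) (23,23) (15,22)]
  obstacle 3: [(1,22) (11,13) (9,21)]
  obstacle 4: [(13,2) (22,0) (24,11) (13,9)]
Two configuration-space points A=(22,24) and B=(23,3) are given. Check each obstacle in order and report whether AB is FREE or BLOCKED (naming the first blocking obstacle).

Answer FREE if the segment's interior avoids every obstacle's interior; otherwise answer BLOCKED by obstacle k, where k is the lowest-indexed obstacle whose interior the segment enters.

Obstacle 1 [(0,0) (2,0) (11,6) (0,10)]:
  edge (0,0)–(2,0): clear
  edge (2,0)–(11,6): clear
  edge (11,6)–(0,10): clear
  edge (0,10)–(0,0): clear
  midpoint (45/2,27/2) outside
  → clear
Obstacle 2 [(15,16) (18,15) (24,17) (23,23) (15,22)]:
  edge (15,16)–(18,15): clear
  edge (18,15)–(24,17): crosses AB
  edge (24,17)–(23,23): clear
  edge (23,23)–(15,22): crosses AB
  edge (15,22)–(15,16): clear
  → BLOCKED
Obstacle 3 [(1,22) (11,13) (9,21)]:
  edge (1,22)–(11,13): clear
  edge (11,13)–(9,21): clear
  edge (9,21)–(1,22): clear
  midpoint (45/2,27/2) outside
  → clear
Obstacle 4 [(13,2) (22,0) (24,11) (13,9)]:
  edge (13,2)–(22,0): clear
  edge (22,0)–(24,11): crosses AB
  edge (24,11)–(13,9): crosses AB
  edge (13,9)–(13,2): clear
  → BLOCKED

BLOCKED by obstacle 2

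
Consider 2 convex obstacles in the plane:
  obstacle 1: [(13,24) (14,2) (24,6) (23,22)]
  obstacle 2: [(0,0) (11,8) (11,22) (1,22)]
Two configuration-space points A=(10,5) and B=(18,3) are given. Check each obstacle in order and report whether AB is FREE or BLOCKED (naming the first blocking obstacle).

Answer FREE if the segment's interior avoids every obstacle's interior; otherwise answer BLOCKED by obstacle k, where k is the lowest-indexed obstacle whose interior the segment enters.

Obstacle 1 [(13,24) (14,2) (24,6) (23,22)]:
  edge (13,24)–(14,2): crosses AB
  edge (14,2)–(24,6): crosses AB
  edge (24,6)–(23,22): clear
  edge (23,22)–(13,24): clear
  → BLOCKED
Obstacle 2 [(0,0) (11,8) (11,22) (1,22)]:
  edge (0,0)–(11,8): clear
  edge (11,8)–(11,22): clear
  edge (11,22)–(1,22): clear
  edge (1,22)–(0,0): clear
  midpoint (14,4) outside
  → clear

BLOCKED by obstacle 1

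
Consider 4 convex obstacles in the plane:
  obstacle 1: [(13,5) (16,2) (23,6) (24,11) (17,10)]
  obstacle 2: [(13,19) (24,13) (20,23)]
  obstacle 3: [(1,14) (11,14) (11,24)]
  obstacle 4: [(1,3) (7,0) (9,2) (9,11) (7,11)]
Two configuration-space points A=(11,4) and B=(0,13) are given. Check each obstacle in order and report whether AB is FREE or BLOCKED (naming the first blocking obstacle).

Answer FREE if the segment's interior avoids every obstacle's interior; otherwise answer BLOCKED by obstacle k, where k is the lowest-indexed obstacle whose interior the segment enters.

Obstacle 1 [(13,5) (16,2) (23,6) (24,11) (17,10)]:
  edge (13,5)–(16,2): clear
  edge (16,2)–(23,6): clear
  edge (23,6)–(24,11): clear
  edge (24,11)–(17,10): clear
  edge (17,10)–(13,5): clear
  midpoint (11/2,17/2) outside
  → clear
Obstacle 2 [(13,19) (24,13) (20,23)]:
  edge (13,19)–(24,13): clear
  edge (24,13)–(20,23): clear
  edge (20,23)–(13,19): clear
  midpoint (11/2,17/2) outside
  → clear
Obstacle 3 [(1,14) (11,14) (11,24)]:
  edge (1,14)–(11,14): clear
  edge (11,14)–(11,24): clear
  edge (11,24)–(1,14): clear
  midpoint (11/2,17/2) outside
  → clear
Obstacle 4 [(1,3) (7,0) (9,2) (9,11) (7,11)]:
  edge (1,3)–(7,0): clear
  edge (7,0)–(9,2): clear
  edge (9,2)–(9,11): crosses AB
  edge (9,11)–(7,11): clear
  edge (7,11)–(1,3): crosses AB
  → BLOCKED

BLOCKED by obstacle 4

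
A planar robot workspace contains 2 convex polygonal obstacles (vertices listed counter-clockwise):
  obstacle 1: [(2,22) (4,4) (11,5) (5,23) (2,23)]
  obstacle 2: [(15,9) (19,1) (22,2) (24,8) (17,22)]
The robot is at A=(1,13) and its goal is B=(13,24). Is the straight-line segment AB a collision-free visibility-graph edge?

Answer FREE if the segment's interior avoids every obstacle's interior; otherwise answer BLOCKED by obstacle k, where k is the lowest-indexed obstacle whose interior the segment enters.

Obstacle 1 [(2,22) (4,4) (11,5) (5,23) (2,23)]:
  edge (2,22)–(4,4): crosses AB
  edge (4,4)–(11,5): clear
  edge (11,5)–(5,23): crosses AB
  edge (5,23)–(2,23): clear
  edge (2,23)–(2,22): clear
  → BLOCKED
Obstacle 2 [(15,9) (19,1) (22,2) (24,8) (17,22)]:
  edge (15,9)–(19,1): clear
  edge (19,1)–(22,2): clear
  edge (22,2)–(24,8): clear
  edge (24,8)–(17,22): clear
  edge (17,22)–(15,9): clear
  midpoint (7,37/2) outside
  → clear

BLOCKED by obstacle 1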